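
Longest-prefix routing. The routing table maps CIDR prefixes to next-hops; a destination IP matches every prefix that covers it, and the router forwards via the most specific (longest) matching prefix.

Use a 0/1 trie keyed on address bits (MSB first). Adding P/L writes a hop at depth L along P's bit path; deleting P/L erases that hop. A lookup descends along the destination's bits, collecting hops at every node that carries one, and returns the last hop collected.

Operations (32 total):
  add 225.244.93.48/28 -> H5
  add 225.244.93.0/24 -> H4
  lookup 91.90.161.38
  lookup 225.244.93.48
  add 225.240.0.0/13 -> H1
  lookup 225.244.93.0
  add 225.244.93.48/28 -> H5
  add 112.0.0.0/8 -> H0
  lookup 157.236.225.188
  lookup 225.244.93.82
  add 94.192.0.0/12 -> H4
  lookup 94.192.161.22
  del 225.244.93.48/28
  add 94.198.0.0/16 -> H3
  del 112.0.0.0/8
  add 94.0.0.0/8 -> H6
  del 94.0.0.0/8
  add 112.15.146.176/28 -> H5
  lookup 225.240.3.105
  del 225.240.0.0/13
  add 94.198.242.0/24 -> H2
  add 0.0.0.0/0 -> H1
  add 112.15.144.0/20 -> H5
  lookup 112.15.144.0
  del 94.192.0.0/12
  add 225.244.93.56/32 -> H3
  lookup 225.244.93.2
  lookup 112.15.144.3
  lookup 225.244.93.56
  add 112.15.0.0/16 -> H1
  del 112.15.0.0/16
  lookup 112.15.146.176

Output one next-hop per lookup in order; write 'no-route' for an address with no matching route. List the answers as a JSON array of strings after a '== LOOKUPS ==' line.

Trace:
  + 225.244.93.48/28 (H5) depth=28
  + 225.244.93.0/24 (H4) depth=24
  Q 91.90.161.38: descend ε ; hops seen [∅] ; pick no-route
  Q 225.244.93.48: descend 1110000111110100010111010011 ; hops seen [H4,H5] ; pick H5
  + 225.240.0.0/13 (H1) depth=13
  Q 225.244.93.0: descend 11100001111101000101110100 ; hops seen [H1,H4] ; pick H4
  + 225.244.93.48/28 (H5) depth=28
  + 112.0.0.0/8 (H0) depth=8
  Q 157.236.225.188: descend 1 ; hops seen [∅] ; pick no-route
  Q 225.244.93.82: descend 1110000111110100010111010 ; hops seen [H1,H4] ; pick H4
  + 94.192.0.0/12 (H4) depth=12
  Q 94.192.161.22: descend 010111101100 ; hops seen [H4] ; pick H4
  del 225.244.93.48/28 (clear depth 28)
  + 94.198.0.0/16 (H3) depth=16
  del 112.0.0.0/8 (clear depth 8)
  + 94.0.0.0/8 (H6) depth=8
  del 94.0.0.0/8 (clear depth 8)
  + 112.15.146.176/28 (H5) depth=28
  Q 225.240.3.105: descend 1110000111110 ; hops seen [H1] ; pick H1
  del 225.240.0.0/13 (clear depth 13)
  + 94.198.242.0/24 (H2) depth=24
  + 0.0.0.0/0 (H1) depth=0
  + 112.15.144.0/20 (H5) depth=20
  Q 112.15.144.0: descend 0111000000001111100100 ; hops seen [H1,H5] ; pick H5
  del 94.192.0.0/12 (clear depth 12)
  + 225.244.93.56/32 (H3) depth=32
  Q 225.244.93.2: descend 11100001111101000101110100 ; hops seen [H1,H4] ; pick H4
  Q 112.15.144.3: descend 0111000000001111100100 ; hops seen [H1,H5] ; pick H5
  Q 225.244.93.56: descend 11100001111101000101110100111000 ; hops seen [H1,H4,H3] ; pick H3
  + 112.15.0.0/16 (H1) depth=16
  del 112.15.0.0/16 (clear depth 16)
  Q 112.15.146.176: descend 0111000000001111100100101011 ; hops seen [H1,H5,H5] ; pick H5

== LOOKUPS ==
["no-route","H5","H4","no-route","H4","H4","H1","H5","H4","H5","H3","H5"]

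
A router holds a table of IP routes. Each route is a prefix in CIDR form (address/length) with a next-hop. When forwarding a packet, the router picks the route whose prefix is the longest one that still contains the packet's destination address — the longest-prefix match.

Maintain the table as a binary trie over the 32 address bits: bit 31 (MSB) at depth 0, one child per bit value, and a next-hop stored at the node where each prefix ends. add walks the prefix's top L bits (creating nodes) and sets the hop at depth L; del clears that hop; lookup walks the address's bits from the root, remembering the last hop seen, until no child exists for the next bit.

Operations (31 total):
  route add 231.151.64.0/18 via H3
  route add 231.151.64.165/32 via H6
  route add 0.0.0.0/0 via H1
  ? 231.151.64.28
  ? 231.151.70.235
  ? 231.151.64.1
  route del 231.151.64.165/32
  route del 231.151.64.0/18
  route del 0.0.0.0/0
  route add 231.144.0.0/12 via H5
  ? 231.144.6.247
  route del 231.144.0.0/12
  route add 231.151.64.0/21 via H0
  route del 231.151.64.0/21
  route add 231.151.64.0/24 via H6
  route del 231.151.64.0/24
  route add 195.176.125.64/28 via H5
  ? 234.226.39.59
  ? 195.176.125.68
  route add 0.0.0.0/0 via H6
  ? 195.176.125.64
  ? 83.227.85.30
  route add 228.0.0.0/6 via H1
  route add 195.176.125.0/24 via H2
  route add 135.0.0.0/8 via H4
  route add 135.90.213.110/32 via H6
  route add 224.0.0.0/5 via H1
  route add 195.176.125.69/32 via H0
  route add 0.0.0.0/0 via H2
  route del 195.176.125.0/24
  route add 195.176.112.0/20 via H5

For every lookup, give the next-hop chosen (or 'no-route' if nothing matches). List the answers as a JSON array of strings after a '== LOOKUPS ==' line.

Process each operation:
  + 231.151.64.0/18 (H3) depth=18
  + 231.151.64.165/32 (H6) depth=32
  + 0.0.0.0/0 (H1) depth=0
  ? 231.151.64.28  path d0:H1→d1:-→d2:-→d3:-→d4:-→d5:-→d6:-→d7:-→d8:-→d9:-→d10:-→d11:-→d12:-→d13:-→d14:-→d15:-→d16:-→d17:-→d18:H3→d19:-→d20:-→d21:-→d22:-→d23:-→d24:-  best=H3
  ? 231.151.70.235  path d0:H1→d1:-→d2:-→d3:-→d4:-→d5:-→d6:-→d7:-→d8:-→d9:-→d10:-→d11:-→d12:-→d13:-→d14:-→d15:-→d16:-→d17:-→d18:H3→d19:-→d20:-→d21:-  best=H3
  ? 231.151.64.1  path d0:H1→d1:-→d2:-→d3:-→d4:-→d5:-→d6:-→d7:-→d8:-→d9:-→d10:-→d11:-→d12:-→d13:-→d14:-→d15:-→d16:-→d17:-→d18:H3→d19:-→d20:-→d21:-→d22:-→d23:-→d24:-  best=H3
  del 231.151.64.165/32 (clear depth 32)
  del 231.151.64.0/18 (clear depth 18)
  del 0.0.0.0/0 (clear depth 0)
  + 231.144.0.0/12 (H5) depth=12
  ? 231.144.6.247  path d0:-→d1:-→d2:-→d3:-→d4:-→d5:-→d6:-→d7:-→d8:-→d9:-→d10:-→d11:-→d12:H5→d13:-  best=H5
  del 231.144.0.0/12 (clear depth 12)
  + 231.151.64.0/21 (H0) depth=21
  del 231.151.64.0/21 (clear depth 21)
  + 231.151.64.0/24 (H6) depth=24
  del 231.151.64.0/24 (clear depth 24)
  + 195.176.125.64/28 (H5) depth=28
  ? 234.226.39.59  path d0:-→d1:-→d2:-→d3:-→d4:-  best=no-route
  ? 195.176.125.68  path d0:-→d1:-→d2:-→d3:-→d4:-→d5:-→d6:-→d7:-→d8:-→d9:-→d10:-→d11:-→d12:-→d13:-→d14:-→d15:-→d16:-→d17:-→d18:-→d19:-→d20:-→d21:-→d22:-→d23:-→d24:-→d25:-→d26:-→d27:-→d28:H5  best=H5
  + 0.0.0.0/0 (H6) depth=0
  ? 195.176.125.64  path d0:H6→d1:-→d2:-→d3:-→d4:-→d5:-→d6:-→d7:-→d8:-→d9:-→d10:-→d11:-→d12:-→d13:-→d14:-→d15:-→d16:-→d17:-→d18:-→d19:-→d20:-→d21:-→d22:-→d23:-→d24:-→d25:-→d26:-→d27:-→d28:H5  best=H5
  ? 83.227.85.30  path d0:H6  best=H6
  + 228.0.0.0/6 (H1) depth=6
  + 195.176.125.0/24 (H2) depth=24
  + 135.0.0.0/8 (H4) depth=8
  + 135.90.213.110/32 (H6) depth=32
  + 224.0.0.0/5 (H1) depth=5
  + 195.176.125.69/32 (H0) depth=32
  + 0.0.0.0/0 (H2) depth=0
  del 195.176.125.0/24 (clear depth 24)
  + 195.176.112.0/20 (H5) depth=20

== LOOKUPS ==
["H3","H3","H3","H5","no-route","H5","H5","H6"]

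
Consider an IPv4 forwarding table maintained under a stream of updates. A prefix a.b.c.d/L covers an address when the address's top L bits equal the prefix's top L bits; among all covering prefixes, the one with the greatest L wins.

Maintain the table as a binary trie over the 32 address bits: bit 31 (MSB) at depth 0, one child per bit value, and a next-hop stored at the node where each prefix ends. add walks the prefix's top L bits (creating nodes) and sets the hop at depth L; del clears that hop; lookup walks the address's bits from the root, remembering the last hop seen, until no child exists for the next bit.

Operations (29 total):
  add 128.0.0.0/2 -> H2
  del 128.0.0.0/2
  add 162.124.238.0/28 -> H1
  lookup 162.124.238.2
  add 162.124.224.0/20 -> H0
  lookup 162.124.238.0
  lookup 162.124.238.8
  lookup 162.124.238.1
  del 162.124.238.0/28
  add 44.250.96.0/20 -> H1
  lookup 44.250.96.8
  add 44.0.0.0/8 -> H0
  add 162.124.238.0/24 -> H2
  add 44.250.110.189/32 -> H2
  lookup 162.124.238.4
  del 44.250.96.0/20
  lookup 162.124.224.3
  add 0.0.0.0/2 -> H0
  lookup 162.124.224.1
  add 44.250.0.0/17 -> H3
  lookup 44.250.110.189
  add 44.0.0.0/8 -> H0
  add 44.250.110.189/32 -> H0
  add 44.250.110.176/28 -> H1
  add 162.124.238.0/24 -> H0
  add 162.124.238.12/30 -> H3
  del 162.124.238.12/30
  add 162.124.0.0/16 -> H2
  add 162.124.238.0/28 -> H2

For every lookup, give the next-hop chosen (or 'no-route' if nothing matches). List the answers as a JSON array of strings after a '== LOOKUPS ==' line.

Apply in order:
  add 128.0.0.0/2 -> H2 at depth 2
  - 128.0.0.0/2 clear@2
  add 162.124.238.0/28 -> H1 at depth 28
  Q 162.124.238.2: descend 1010001001111100111011100000 ; hops seen [H1] ; pick H1
  add 162.124.224.0/20 -> H0 at depth 20
  Q 162.124.238.0: descend 1010001001111100111011100000 ; hops seen [H0,H1] ; pick H1
  Q 162.124.238.8: descend 1010001001111100111011100000 ; hops seen [H0,H1] ; pick H1
  Q 162.124.238.1: descend 1010001001111100111011100000 ; hops seen [H0,H1] ; pick H1
  - 162.124.238.0/28 clear@28
  add 44.250.96.0/20 -> H1 at depth 20
  Q 44.250.96.8: descend 00101100111110100110 ; hops seen [H1] ; pick H1
  add 44.0.0.0/8 -> H0 at depth 8
  add 162.124.238.0/24 -> H2 at depth 24
  add 44.250.110.189/32 -> H2 at depth 32
  Q 162.124.238.4: descend 1010001001111100111011100000 ; hops seen [H0,H2] ; pick H2
  - 44.250.96.0/20 clear@20
  Q 162.124.224.3: descend 10100010011111001110 ; hops seen [H0] ; pick H0
  add 0.0.0.0/2 -> H0 at depth 2
  Q 162.124.224.1: descend 10100010011111001110 ; hops seen [H0] ; pick H0
  add 44.250.0.0/17 -> H3 at depth 17
  Q 44.250.110.189: descend 00101100111110100110111010111101 ; hops seen [H0,H0,H3,H2] ; pick H2
  add 44.0.0.0/8 -> H0 at depth 8
  add 44.250.110.189/32 -> H0 at depth 32
  add 44.250.110.176/28 -> H1 at depth 28
  add 162.124.238.0/24 -> H0 at depth 24
  add 162.124.238.12/30 -> H3 at depth 30
  - 162.124.238.12/30 clear@30
  add 162.124.0.0/16 -> H2 at depth 16
  add 162.124.238.0/28 -> H2 at depth 28

== LOOKUPS ==
["H1","H1","H1","H1","H1","H2","H0","H0","H2"]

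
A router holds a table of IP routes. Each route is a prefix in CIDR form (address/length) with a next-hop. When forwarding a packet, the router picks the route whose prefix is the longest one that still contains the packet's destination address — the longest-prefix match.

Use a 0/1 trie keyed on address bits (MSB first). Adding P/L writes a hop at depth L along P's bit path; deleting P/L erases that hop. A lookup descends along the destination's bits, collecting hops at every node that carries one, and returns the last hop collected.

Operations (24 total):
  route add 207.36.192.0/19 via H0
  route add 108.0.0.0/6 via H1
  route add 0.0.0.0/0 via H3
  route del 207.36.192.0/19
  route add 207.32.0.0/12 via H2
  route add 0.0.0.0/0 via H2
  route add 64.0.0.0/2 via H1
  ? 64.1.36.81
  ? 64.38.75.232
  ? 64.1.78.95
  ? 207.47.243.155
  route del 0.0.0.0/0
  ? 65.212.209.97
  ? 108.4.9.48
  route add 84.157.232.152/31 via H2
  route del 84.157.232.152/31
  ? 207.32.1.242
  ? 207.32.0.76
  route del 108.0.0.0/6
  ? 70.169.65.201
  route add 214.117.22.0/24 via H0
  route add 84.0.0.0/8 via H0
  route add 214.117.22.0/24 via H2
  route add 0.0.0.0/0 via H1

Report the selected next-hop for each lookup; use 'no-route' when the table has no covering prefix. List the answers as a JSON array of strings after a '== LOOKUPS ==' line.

Process each operation:
  + 207.36.192.0/19 (H0) depth=19
  + 108.0.0.0/6 (H1) depth=6
  + 0.0.0.0/0 (H3) depth=0
  - 207.36.192.0/19 clear@19
  + 207.32.0.0/12 (H2) depth=12
  + 0.0.0.0/0 (H2) depth=0
  + 64.0.0.0/2 (H1) depth=2
  lookup 64.1.36.81: bits 01 walk d0:H2→d1:-→d2:H1 -> H1
  lookup 64.38.75.232: bits 01 walk d0:H2→d1:-→d2:H1 -> H1
  lookup 64.1.78.95: bits 01 walk d0:H2→d1:-→d2:H1 -> H1
  lookup 207.47.243.155: bits 110011110010 walk d0:H2→d1:-→d2:-→d3:-→d4:-→d5:-→d6:-→d7:-→d8:-→d9:-→d10:-→d11:-→d12:H2 -> H2
  - 0.0.0.0/0 clear@0
  lookup 65.212.209.97: bits 01 walk d0:-→d1:-→d2:H1 -> H1
  lookup 108.4.9.48: bits 011011 walk d0:-→d1:-→d2:H1→d3:-→d4:-→d5:-→d6:H1 -> H1
  + 84.157.232.152/31 (H2) depth=31
  - 84.157.232.152/31 clear@31
  lookup 207.32.1.242: bits 1100111100100 walk d0:-→d1:-→d2:-→d3:-→d4:-→d5:-→d6:-→d7:-→d8:-→d9:-→d10:-→d11:-→d12:H2→d13:- -> H2
  lookup 207.32.0.76: bits 1100111100100 walk d0:-→d1:-→d2:-→d3:-→d4:-→d5:-→d6:-→d7:-→d8:-→d9:-→d10:-→d11:-→d12:H2→d13:- -> H2
  - 108.0.0.0/6 clear@6
  lookup 70.169.65.201: bits 010 walk d0:-→d1:-→d2:H1→d3:- -> H1
  + 214.117.22.0/24 (H0) depth=24
  + 84.0.0.0/8 (H0) depth=8
  + 214.117.22.0/24 (H2) depth=24
  + 0.0.0.0/0 (H1) depth=0

== LOOKUPS ==
["H1","H1","H1","H2","H1","H1","H2","H2","H1"]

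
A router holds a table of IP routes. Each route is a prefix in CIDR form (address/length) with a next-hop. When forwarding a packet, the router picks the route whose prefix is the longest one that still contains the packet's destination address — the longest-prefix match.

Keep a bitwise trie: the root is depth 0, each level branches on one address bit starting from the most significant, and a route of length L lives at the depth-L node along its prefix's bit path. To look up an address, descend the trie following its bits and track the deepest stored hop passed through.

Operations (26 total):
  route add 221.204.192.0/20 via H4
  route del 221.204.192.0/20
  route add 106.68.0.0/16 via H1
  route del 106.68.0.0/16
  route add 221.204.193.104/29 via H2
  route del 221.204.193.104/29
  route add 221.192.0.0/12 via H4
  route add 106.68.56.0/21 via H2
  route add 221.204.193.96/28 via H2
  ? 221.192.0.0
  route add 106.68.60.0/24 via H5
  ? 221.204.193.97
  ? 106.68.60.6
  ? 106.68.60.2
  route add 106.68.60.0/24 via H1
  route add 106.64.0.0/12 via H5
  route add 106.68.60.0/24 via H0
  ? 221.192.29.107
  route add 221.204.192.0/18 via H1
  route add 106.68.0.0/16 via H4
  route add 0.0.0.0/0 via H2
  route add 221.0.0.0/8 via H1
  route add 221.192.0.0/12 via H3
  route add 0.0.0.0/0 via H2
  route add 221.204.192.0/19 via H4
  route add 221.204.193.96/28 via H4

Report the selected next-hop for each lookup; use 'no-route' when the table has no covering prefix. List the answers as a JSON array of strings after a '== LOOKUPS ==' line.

Process each operation:
  + 221.204.192.0/20 (H4) depth=20
  - 221.204.192.0/20 clear@20
  + 106.68.0.0/16 (H1) depth=16
  - 106.68.0.0/16 clear@16
  + 221.204.193.104/29 (H2) depth=29
  - 221.204.193.104/29 clear@29
  + 221.192.0.0/12 (H4) depth=12
  + 106.68.56.0/21 (H2) depth=21
  + 221.204.193.96/28 (H2) depth=28
  lookup 221.192.0.0: bits 110111011100 walk d0:-→d1:-→d2:-→d3:-→d4:-→d5:-→d6:-→d7:-→d8:-→d9:-→d10:-→d11:-→d12:H4 -> H4
  + 106.68.60.0/24 (H5) depth=24
  lookup 221.204.193.97: bits 1101110111001100110000010110 walk d0:-→d1:-→d2:-→d3:-→d4:-→d5:-→d6:-→d7:-→d8:-→d9:-→d10:-→d11:-→d12:H4→d13:-→d14:-→d15:-→d16:-→d17:-→d18:-→d19:-→d20:-→d21:-→d22:-→d23:-→d24:-→d25:-→d26:-→d27:-→d28:H2 -> H2
  lookup 106.68.60.6: bits 011010100100010000111100 walk d0:-→d1:-→d2:-→d3:-→d4:-→d5:-→d6:-→d7:-→d8:-→d9:-→d10:-→d11:-→d12:-→d13:-→d14:-→d15:-→d16:-→d17:-→d18:-→d19:-→d20:-→d21:H2→d22:-→d23:-→d24:H5 -> H5
  lookup 106.68.60.2: bits 011010100100010000111100 walk d0:-→d1:-→d2:-→d3:-→d4:-→d5:-→d6:-→d7:-→d8:-→d9:-→d10:-→d11:-→d12:-→d13:-→d14:-→d15:-→d16:-→d17:-→d18:-→d19:-→d20:-→d21:H2→d22:-→d23:-→d24:H5 -> H5
  + 106.68.60.0/24 (H1) depth=24
  + 106.64.0.0/12 (H5) depth=12
  + 106.68.60.0/24 (H0) depth=24
  lookup 221.192.29.107: bits 110111011100 walk d0:-→d1:-→d2:-→d3:-→d4:-→d5:-→d6:-→d7:-→d8:-→d9:-→d10:-→d11:-→d12:H4 -> H4
  + 221.204.192.0/18 (H1) depth=18
  + 106.68.0.0/16 (H4) depth=16
  + 0.0.0.0/0 (H2) depth=0
  + 221.0.0.0/8 (H1) depth=8
  + 221.192.0.0/12 (H3) depth=12
  + 0.0.0.0/0 (H2) depth=0
  + 221.204.192.0/19 (H4) depth=19
  + 221.204.193.96/28 (H4) depth=28

== LOOKUPS ==
["H4","H2","H5","H5","H4"]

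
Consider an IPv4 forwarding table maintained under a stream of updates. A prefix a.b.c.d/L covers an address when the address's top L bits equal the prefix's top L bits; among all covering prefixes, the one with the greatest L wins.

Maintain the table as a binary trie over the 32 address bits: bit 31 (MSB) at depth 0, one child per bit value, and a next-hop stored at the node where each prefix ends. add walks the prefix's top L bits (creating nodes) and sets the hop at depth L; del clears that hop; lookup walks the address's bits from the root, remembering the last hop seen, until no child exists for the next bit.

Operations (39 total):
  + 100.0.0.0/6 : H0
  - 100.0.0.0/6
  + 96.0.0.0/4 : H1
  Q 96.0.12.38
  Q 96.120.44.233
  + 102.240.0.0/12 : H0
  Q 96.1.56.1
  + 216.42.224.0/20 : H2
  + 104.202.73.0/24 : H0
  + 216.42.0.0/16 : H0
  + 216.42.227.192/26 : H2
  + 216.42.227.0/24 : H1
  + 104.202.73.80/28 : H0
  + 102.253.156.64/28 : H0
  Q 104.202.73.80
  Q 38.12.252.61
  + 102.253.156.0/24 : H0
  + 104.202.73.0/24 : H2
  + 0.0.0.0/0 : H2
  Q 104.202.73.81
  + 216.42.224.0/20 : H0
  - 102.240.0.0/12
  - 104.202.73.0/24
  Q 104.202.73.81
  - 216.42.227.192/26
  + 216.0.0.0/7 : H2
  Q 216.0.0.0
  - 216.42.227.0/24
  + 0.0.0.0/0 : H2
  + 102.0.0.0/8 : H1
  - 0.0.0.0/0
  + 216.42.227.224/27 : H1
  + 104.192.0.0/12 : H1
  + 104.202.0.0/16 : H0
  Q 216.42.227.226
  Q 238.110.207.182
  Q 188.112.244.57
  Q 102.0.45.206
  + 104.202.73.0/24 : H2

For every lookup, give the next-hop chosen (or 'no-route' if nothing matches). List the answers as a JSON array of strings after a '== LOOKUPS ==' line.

Apply in order:
  + 100.0.0.0/6 (H0) depth=6
  del 100.0.0.0/6 (clear depth 6)
  + 96.0.0.0/4 (H1) depth=4
  ? 96.0.12.38  path d0:-→d1:-→d2:-→d3:-→d4:H1→d5:-  best=H1
  ? 96.120.44.233  path d0:-→d1:-→d2:-→d3:-→d4:H1→d5:-  best=H1
  + 102.240.0.0/12 (H0) depth=12
  ? 96.1.56.1  path d0:-→d1:-→d2:-→d3:-→d4:H1→d5:-  best=H1
  + 216.42.224.0/20 (H2) depth=20
  + 104.202.73.0/24 (H0) depth=24
  + 216.42.0.0/16 (H0) depth=16
  + 216.42.227.192/26 (H2) depth=26
  + 216.42.227.0/24 (H1) depth=24
  + 104.202.73.80/28 (H0) depth=28
  + 102.253.156.64/28 (H0) depth=28
  ? 104.202.73.80  path d0:-→d1:-→d2:-→d3:-→d4:H1→d5:-→d6:-→d7:-→d8:-→d9:-→d10:-→d11:-→d12:-→d13:-→d14:-→d15:-→d16:-→d17:-→d18:-→d19:-→d20:-→d21:-→d22:-→d23:-→d24:H0→d25:-→d26:-→d27:-→d28:H0  best=H0
  ? 38.12.252.61  path d0:-→d1:-  best=no-route
  + 102.253.156.0/24 (H0) depth=24
  + 104.202.73.0/24 (H2) depth=24
  + 0.0.0.0/0 (H2) depth=0
  ? 104.202.73.81  path d0:H2→d1:-→d2:-→d3:-→d4:H1→d5:-→d6:-→d7:-→d8:-→d9:-→d10:-→d11:-→d12:-→d13:-→d14:-→d15:-→d16:-→d17:-→d18:-→d19:-→d20:-→d21:-→d22:-→d23:-→d24:H2→d25:-→d26:-→d27:-→d28:H0  best=H0
  + 216.42.224.0/20 (H0) depth=20
  del 102.240.0.0/12 (clear depth 12)
  del 104.202.73.0/24 (clear depth 24)
  ? 104.202.73.81  path d0:H2→d1:-→d2:-→d3:-→d4:H1→d5:-→d6:-→d7:-→d8:-→d9:-→d10:-→d11:-→d12:-→d13:-→d14:-→d15:-→d16:-→d17:-→d18:-→d19:-→d20:-→d21:-→d22:-→d23:-→d24:-→d25:-→d26:-→d27:-→d28:H0  best=H0
  del 216.42.227.192/26 (clear depth 26)
  + 216.0.0.0/7 (H2) depth=7
  ? 216.0.0.0  path d0:H2→d1:-→d2:-→d3:-→d4:-→d5:-→d6:-→d7:H2→d8:-→d9:-→d10:-  best=H2
  del 216.42.227.0/24 (clear depth 24)
  + 0.0.0.0/0 (H2) depth=0
  + 102.0.0.0/8 (H1) depth=8
  del 0.0.0.0/0 (clear depth 0)
  + 216.42.227.224/27 (H1) depth=27
  + 104.192.0.0/12 (H1) depth=12
  + 104.202.0.0/16 (H0) depth=16
  ? 216.42.227.226  path d0:-→d1:-→d2:-→d3:-→d4:-→d5:-→d6:-→d7:H2→d8:-→d9:-→d10:-→d11:-→d12:-→d13:-→d14:-→d15:-→d16:H0→d17:-→d18:-→d19:-→d20:H0→d21:-→d22:-→d23:-→d24:-→d25:-→d26:-→d27:H1  best=H1
  ? 238.110.207.182  path d0:-→d1:-→d2:-  best=no-route
  ? 188.112.244.57  path d0:-→d1:-  best=no-route
  ? 102.0.45.206  path d0:-→d1:-→d2:-→d3:-→d4:H1→d5:-→d6:-→d7:-→d8:H1  best=H1
  + 104.202.73.0/24 (H2) depth=24

== LOOKUPS ==
["H1","H1","H1","H0","no-route","H0","H0","H2","H1","no-route","no-route","H1"]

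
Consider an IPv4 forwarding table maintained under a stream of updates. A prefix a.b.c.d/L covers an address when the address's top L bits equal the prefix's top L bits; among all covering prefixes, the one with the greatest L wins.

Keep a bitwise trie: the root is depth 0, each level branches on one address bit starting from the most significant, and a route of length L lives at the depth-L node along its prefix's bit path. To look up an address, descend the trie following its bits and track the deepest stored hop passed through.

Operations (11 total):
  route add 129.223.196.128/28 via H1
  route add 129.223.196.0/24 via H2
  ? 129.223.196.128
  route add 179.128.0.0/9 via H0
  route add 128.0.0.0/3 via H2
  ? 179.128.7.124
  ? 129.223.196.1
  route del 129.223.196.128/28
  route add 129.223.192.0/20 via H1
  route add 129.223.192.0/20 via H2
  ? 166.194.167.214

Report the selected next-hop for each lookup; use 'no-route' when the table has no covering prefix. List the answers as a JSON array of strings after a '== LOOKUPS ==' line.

Process each operation:
  + 129.223.196.128/28 (H1) depth=28
  + 129.223.196.0/24 (H2) depth=24
  Q 129.223.196.128: descend 1000000111011111110001001000 ; hops seen [H2,H1] ; pick H1
  + 179.128.0.0/9 (H0) depth=9
  + 128.0.0.0/3 (H2) depth=3
  Q 179.128.7.124: descend 101100111 ; hops seen [H0] ; pick H0
  Q 129.223.196.1: descend 100000011101111111000100 ; hops seen [H2,H2] ; pick H2
  - 129.223.196.128/28 clear@28
  + 129.223.192.0/20 (H1) depth=20
  + 129.223.192.0/20 (H2) depth=20
  Q 166.194.167.214: descend 101 ; hops seen [∅] ; pick no-route

== LOOKUPS ==
["H1","H0","H2","no-route"]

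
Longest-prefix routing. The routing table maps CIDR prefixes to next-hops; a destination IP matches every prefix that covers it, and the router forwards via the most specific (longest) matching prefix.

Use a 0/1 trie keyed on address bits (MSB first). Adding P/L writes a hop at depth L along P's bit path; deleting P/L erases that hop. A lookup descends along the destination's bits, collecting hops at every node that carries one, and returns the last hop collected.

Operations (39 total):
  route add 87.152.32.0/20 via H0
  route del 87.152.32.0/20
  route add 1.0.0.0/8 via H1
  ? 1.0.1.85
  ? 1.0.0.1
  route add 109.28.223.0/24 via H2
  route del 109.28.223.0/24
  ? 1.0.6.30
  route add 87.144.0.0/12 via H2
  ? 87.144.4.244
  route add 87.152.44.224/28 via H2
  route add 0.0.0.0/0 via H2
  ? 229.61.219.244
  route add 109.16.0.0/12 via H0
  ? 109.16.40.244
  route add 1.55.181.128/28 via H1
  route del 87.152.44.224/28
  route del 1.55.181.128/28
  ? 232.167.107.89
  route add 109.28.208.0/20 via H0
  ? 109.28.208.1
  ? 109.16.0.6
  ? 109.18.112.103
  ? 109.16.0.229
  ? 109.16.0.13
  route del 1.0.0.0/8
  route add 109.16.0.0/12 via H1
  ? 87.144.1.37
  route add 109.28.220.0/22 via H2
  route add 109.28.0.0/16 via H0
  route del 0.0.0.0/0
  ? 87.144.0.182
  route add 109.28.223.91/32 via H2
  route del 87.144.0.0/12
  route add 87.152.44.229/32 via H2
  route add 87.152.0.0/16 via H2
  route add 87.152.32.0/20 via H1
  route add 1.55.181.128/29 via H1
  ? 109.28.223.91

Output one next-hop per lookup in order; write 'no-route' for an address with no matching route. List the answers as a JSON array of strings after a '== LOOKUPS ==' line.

Apply in order:
  add 87.152.32.0/20 -> H0 at depth 20
  del 87.152.32.0/20 (clear depth 20)
  add 1.0.0.0/8 -> H1 at depth 8
  Q 1.0.1.85: descend 00000001 ; hops seen [H1] ; pick H1
  Q 1.0.0.1: descend 00000001 ; hops seen [H1] ; pick H1
  add 109.28.223.0/24 -> H2 at depth 24
  del 109.28.223.0/24 (clear depth 24)
  Q 1.0.6.30: descend 00000001 ; hops seen [H1] ; pick H1
  add 87.144.0.0/12 -> H2 at depth 12
  Q 87.144.4.244: descend 010101111001 ; hops seen [H2] ; pick H2
  add 87.152.44.224/28 -> H2 at depth 28
  add 0.0.0.0/0 -> H2 at depth 0
  Q 229.61.219.244: descend ε ; hops seen [H2] ; pick H2
  add 109.16.0.0/12 -> H0 at depth 12
  Q 109.16.40.244: descend 011011010001 ; hops seen [H2,H0] ; pick H0
  add 1.55.181.128/28 -> H1 at depth 28
  del 87.152.44.224/28 (clear depth 28)
  del 1.55.181.128/28 (clear depth 28)
  Q 232.167.107.89: descend ε ; hops seen [H2] ; pick H2
  add 109.28.208.0/20 -> H0 at depth 20
  Q 109.28.208.1: descend 01101101000111001101 ; hops seen [H2,H0,H0] ; pick H0
  Q 109.16.0.6: descend 011011010001 ; hops seen [H2,H0] ; pick H0
  Q 109.18.112.103: descend 011011010001 ; hops seen [H2,H0] ; pick H0
  Q 109.16.0.229: descend 011011010001 ; hops seen [H2,H0] ; pick H0
  Q 109.16.0.13: descend 011011010001 ; hops seen [H2,H0] ; pick H0
  del 1.0.0.0/8 (clear depth 8)
  add 109.16.0.0/12 -> H1 at depth 12
  Q 87.144.1.37: descend 010101111001 ; hops seen [H2,H2] ; pick H2
  add 109.28.220.0/22 -> H2 at depth 22
  add 109.28.0.0/16 -> H0 at depth 16
  del 0.0.0.0/0 (clear depth 0)
  Q 87.144.0.182: descend 010101111001 ; hops seen [H2] ; pick H2
  add 109.28.223.91/32 -> H2 at depth 32
  del 87.144.0.0/12 (clear depth 12)
  add 87.152.44.229/32 -> H2 at depth 32
  add 87.152.0.0/16 -> H2 at depth 16
  add 87.152.32.0/20 -> H1 at depth 20
  add 1.55.181.128/29 -> H1 at depth 29
  Q 109.28.223.91: descend 01101101000111001101111101011011 ; hops seen [H1,H0,H0,H2,H2] ; pick H2

== LOOKUPS ==
["H1","H1","H1","H2","H2","H0","H2","H0","H0","H0","H0","H0","H2","H2","H2"]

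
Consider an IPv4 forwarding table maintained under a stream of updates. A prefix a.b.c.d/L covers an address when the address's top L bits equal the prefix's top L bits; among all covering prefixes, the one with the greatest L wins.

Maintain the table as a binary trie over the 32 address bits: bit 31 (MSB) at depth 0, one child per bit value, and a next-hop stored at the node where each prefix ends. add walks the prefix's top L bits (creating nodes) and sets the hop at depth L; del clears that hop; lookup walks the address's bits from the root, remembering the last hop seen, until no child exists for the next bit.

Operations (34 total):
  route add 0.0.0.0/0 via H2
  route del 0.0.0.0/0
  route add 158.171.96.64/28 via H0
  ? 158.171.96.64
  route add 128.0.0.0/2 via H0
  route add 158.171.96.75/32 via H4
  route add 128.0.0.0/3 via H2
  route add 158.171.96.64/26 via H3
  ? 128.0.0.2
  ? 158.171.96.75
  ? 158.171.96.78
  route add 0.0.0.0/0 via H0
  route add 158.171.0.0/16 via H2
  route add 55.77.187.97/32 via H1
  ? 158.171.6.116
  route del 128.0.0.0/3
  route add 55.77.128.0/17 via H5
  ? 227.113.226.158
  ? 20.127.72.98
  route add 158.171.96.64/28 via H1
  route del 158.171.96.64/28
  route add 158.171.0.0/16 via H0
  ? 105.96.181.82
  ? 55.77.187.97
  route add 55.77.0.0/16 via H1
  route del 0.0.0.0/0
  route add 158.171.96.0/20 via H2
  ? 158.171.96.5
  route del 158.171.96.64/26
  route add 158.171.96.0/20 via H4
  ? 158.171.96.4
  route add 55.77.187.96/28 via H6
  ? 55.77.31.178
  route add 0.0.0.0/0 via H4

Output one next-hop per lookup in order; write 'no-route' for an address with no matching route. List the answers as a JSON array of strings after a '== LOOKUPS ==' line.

Trace:
  + 0.0.0.0/0 (H2) depth=0
  - 0.0.0.0/0 clear@0
  + 158.171.96.64/28 (H0) depth=28
  Q 158.171.96.64: descend 1001111010101011011000000100 ; hops seen [H0] ; pick H0
  + 128.0.0.0/2 (H0) depth=2
  + 158.171.96.75/32 (H4) depth=32
  + 128.0.0.0/3 (H2) depth=3
  + 158.171.96.64/26 (H3) depth=26
  Q 128.0.0.2: descend 100 ; hops seen [H0,H2] ; pick H2
  Q 158.171.96.75: descend 10011110101010110110000001001011 ; hops seen [H0,H2,H3,H0,H4] ; pick H4
  Q 158.171.96.78: descend 10011110101010110110000001001 ; hops seen [H0,H2,H3,H0] ; pick H0
  + 0.0.0.0/0 (H0) depth=0
  + 158.171.0.0/16 (H2) depth=16
  + 55.77.187.97/32 (H1) depth=32
  Q 158.171.6.116: descend 10011110101010110 ; hops seen [H0,H0,H2,H2] ; pick H2
  - 128.0.0.0/3 clear@3
  + 55.77.128.0/17 (H5) depth=17
  Q 227.113.226.158: descend 1 ; hops seen [H0] ; pick H0
  Q 20.127.72.98: descend 00 ; hops seen [H0] ; pick H0
  + 158.171.96.64/28 (H1) depth=28
  - 158.171.96.64/28 clear@28
  + 158.171.0.0/16 (H0) depth=16
  Q 105.96.181.82: descend 0 ; hops seen [H0] ; pick H0
  Q 55.77.187.97: descend 00110111010011011011101101100001 ; hops seen [H0,H5,H1] ; pick H1
  + 55.77.0.0/16 (H1) depth=16
  - 0.0.0.0/0 clear@0
  + 158.171.96.0/20 (H2) depth=20
  Q 158.171.96.5: descend 1001111010101011011000000 ; hops seen [H0,H0,H2] ; pick H2
  - 158.171.96.64/26 clear@26
  + 158.171.96.0/20 (H4) depth=20
  Q 158.171.96.4: descend 1001111010101011011000000 ; hops seen [H0,H0,H4] ; pick H4
  + 55.77.187.96/28 (H6) depth=28
  Q 55.77.31.178: descend 0011011101001101 ; hops seen [H1] ; pick H1
  + 0.0.0.0/0 (H4) depth=0

== LOOKUPS ==
["H0","H2","H4","H0","H2","H0","H0","H0","H1","H2","H4","H1"]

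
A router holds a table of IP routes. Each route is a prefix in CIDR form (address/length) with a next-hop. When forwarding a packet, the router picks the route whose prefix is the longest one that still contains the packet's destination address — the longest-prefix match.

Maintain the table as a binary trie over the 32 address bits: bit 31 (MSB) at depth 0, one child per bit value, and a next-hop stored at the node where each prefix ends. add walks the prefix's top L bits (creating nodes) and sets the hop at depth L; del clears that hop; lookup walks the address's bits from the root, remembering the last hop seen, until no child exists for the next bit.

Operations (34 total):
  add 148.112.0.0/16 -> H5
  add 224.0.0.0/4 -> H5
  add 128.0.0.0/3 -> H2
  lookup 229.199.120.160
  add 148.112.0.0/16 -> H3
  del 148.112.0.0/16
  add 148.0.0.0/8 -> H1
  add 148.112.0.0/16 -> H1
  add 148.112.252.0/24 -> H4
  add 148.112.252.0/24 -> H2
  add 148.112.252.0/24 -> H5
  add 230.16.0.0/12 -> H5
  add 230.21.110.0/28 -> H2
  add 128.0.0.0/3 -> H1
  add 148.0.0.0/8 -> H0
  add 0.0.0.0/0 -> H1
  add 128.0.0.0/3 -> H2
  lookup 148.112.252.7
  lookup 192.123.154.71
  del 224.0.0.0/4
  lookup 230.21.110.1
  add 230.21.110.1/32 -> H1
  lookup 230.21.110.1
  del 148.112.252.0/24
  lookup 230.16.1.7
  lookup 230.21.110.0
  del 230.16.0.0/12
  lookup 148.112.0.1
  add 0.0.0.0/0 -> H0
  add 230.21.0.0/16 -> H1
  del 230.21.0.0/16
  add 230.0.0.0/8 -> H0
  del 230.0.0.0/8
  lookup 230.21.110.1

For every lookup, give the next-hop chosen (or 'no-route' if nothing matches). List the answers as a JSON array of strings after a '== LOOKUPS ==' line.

Trace:
  add 148.112.0.0/16 -> H5 at depth 16
  add 224.0.0.0/4 -> H5 at depth 4
  add 128.0.0.0/3 -> H2 at depth 3
  lookup 229.199.120.160: bits 1110 walk d0:-→d1:-→d2:-→d3:-→d4:H5 -> H5
  add 148.112.0.0/16 -> H3 at depth 16
  del 148.112.0.0/16 (clear depth 16)
  add 148.0.0.0/8 -> H1 at depth 8
  add 148.112.0.0/16 -> H1 at depth 16
  add 148.112.252.0/24 -> H4 at depth 24
  add 148.112.252.0/24 -> H2 at depth 24
  add 148.112.252.0/24 -> H5 at depth 24
  add 230.16.0.0/12 -> H5 at depth 12
  add 230.21.110.0/28 -> H2 at depth 28
  add 128.0.0.0/3 -> H1 at depth 3
  add 148.0.0.0/8 -> H0 at depth 8
  add 0.0.0.0/0 -> H1 at depth 0
  add 128.0.0.0/3 -> H2 at depth 3
  lookup 148.112.252.7: bits 100101000111000011111100 walk d0:H1→d1:-→d2:-→d3:H2→d4:-→d5:-→d6:-→d7:-→d8:H0→d9:-→d10:-→d11:-→d12:-→d13:-→d14:-→d15:-→d16:H1→d17:-→d18:-→d19:-→d20:-→d21:-→d22:-→d23:-→d24:H5 -> H5
  lookup 192.123.154.71: bits 11 walk d0:H1→d1:-→d2:- -> H1
  del 224.0.0.0/4 (clear depth 4)
  lookup 230.21.110.1: bits 1110011000010101011011100000 walk d0:H1→d1:-→d2:-→d3:-→d4:-→d5:-→d6:-→d7:-→d8:-→d9:-→d10:-→d11:-→d12:H5→d13:-→d14:-→d15:-→d16:-→d17:-→d18:-→d19:-→d20:-→d21:-→d22:-→d23:-→d24:-→d25:-→d26:-→d27:-→d28:H2 -> H2
  add 230.21.110.1/32 -> H1 at depth 32
  lookup 230.21.110.1: bits 11100110000101010110111000000001 walk d0:H1→d1:-→d2:-→d3:-→d4:-→d5:-→d6:-→d7:-→d8:-→d9:-→d10:-→d11:-→d12:H5→d13:-→d14:-→d15:-→d16:-→d17:-→d18:-→d19:-→d20:-→d21:-→d22:-→d23:-→d24:-→d25:-→d26:-→d27:-→d28:H2→d29:-→d30:-→d31:-→d32:H1 -> H1
  del 148.112.252.0/24 (clear depth 24)
  lookup 230.16.1.7: bits 1110011000010 walk d0:H1→d1:-→d2:-→d3:-→d4:-→d5:-→d6:-→d7:-→d8:-→d9:-→d10:-→d11:-→d12:H5→d13:- -> H5
  lookup 230.21.110.0: bits 1110011000010101011011100000000 walk d0:H1→d1:-→d2:-→d3:-→d4:-→d5:-→d6:-→d7:-→d8:-→d9:-→d10:-→d11:-→d12:H5→d13:-→d14:-→d15:-→d16:-→d17:-→d18:-→d19:-→d20:-→d21:-→d22:-→d23:-→d24:-→d25:-→d26:-→d27:-→d28:H2→d29:-→d30:-→d31:- -> H2
  del 230.16.0.0/12 (clear depth 12)
  lookup 148.112.0.1: bits 1001010001110000 walk d0:H1→d1:-→d2:-→d3:H2→d4:-→d5:-→d6:-→d7:-→d8:H0→d9:-→d10:-→d11:-→d12:-→d13:-→d14:-→d15:-→d16:H1 -> H1
  add 0.0.0.0/0 -> H0 at depth 0
  add 230.21.0.0/16 -> H1 at depth 16
  del 230.21.0.0/16 (clear depth 16)
  add 230.0.0.0/8 -> H0 at depth 8
  del 230.0.0.0/8 (clear depth 8)
  lookup 230.21.110.1: bits 11100110000101010110111000000001 walk d0:H0→d1:-→d2:-→d3:-→d4:-→d5:-→d6:-→d7:-→d8:-→d9:-→d10:-→d11:-→d12:-→d13:-→d14:-→d15:-→d16:-→d17:-→d18:-→d19:-→d20:-→d21:-→d22:-→d23:-→d24:-→d25:-→d26:-→d27:-→d28:H2→d29:-→d30:-→d31:-→d32:H1 -> H1

== LOOKUPS ==
["H5","H5","H1","H2","H1","H5","H2","H1","H1"]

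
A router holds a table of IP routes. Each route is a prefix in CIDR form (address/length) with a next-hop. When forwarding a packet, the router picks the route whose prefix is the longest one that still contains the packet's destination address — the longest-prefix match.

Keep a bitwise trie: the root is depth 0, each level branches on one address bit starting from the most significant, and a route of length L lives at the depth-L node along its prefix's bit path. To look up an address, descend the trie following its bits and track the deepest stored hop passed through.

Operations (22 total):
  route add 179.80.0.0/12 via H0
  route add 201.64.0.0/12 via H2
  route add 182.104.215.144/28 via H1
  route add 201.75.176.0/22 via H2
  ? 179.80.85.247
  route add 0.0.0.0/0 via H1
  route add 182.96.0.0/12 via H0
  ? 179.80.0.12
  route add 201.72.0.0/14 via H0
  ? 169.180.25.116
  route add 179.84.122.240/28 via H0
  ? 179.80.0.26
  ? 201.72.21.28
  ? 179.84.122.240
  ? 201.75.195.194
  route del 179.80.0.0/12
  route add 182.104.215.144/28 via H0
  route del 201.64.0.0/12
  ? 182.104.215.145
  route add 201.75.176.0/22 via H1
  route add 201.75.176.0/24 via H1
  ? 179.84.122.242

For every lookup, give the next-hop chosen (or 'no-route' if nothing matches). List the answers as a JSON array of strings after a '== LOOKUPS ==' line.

Apply in order:
  + 179.80.0.0/12 (H0) depth=12
  + 201.64.0.0/12 (H2) depth=12
  + 182.104.215.144/28 (H1) depth=28
  + 201.75.176.0/22 (H2) depth=22
  Q 179.80.85.247: descend 101100110101 ; hops seen [H0] ; pick H0
  + 0.0.0.0/0 (H1) depth=0
  + 182.96.0.0/12 (H0) depth=12
  Q 179.80.0.12: descend 101100110101 ; hops seen [H1,H0] ; pick H0
  + 201.72.0.0/14 (H0) depth=14
  Q 169.180.25.116: descend 101 ; hops seen [H1] ; pick H1
  + 179.84.122.240/28 (H0) depth=28
  Q 179.80.0.26: descend 1011001101010 ; hops seen [H1,H0] ; pick H0
  Q 201.72.21.28: descend 11001001010010 ; hops seen [H1,H2,H0] ; pick H0
  Q 179.84.122.240: descend 1011001101010100011110101111 ; hops seen [H1,H0,H0] ; pick H0
  Q 201.75.195.194: descend 11001001010010111 ; hops seen [H1,H2,H0] ; pick H0
  - 179.80.0.0/12 clear@12
  + 182.104.215.144/28 (H0) depth=28
  - 201.64.0.0/12 clear@12
  Q 182.104.215.145: descend 1011011001101000110101111001 ; hops seen [H1,H0,H0] ; pick H0
  + 201.75.176.0/22 (H1) depth=22
  + 201.75.176.0/24 (H1) depth=24
  Q 179.84.122.242: descend 1011001101010100011110101111 ; hops seen [H1,H0] ; pick H0

== LOOKUPS ==
["H0","H0","H1","H0","H0","H0","H0","H0","H0"]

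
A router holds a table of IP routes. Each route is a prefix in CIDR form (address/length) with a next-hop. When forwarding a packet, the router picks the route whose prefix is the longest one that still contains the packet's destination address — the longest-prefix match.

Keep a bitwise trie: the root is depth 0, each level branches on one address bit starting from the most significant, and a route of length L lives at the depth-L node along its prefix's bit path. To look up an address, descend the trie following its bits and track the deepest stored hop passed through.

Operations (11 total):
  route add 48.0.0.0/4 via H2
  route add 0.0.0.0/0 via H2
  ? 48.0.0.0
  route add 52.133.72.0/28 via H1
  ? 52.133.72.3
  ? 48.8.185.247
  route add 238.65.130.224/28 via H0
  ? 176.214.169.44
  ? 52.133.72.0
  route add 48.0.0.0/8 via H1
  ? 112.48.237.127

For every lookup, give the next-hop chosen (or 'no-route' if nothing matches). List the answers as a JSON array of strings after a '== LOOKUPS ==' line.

Trace:
  + 48.0.0.0/4 (H2) depth=4
  + 0.0.0.0/0 (H2) depth=0
  lookup 48.0.0.0: bits 0011 walk d0:H2→d1:-→d2:-→d3:-→d4:H2 -> H2
  + 52.133.72.0/28 (H1) depth=28
  lookup 52.133.72.3: bits 0011010010000101010010000000 walk d0:H2→d1:-→d2:-→d3:-→d4:H2→d5:-→d6:-→d7:-→d8:-→d9:-→d10:-→d11:-→d12:-→d13:-→d14:-→d15:-→d16:-→d17:-→d18:-→d19:-→d20:-→d21:-→d22:-→d23:-→d24:-→d25:-→d26:-→d27:-→d28:H1 -> H1
  lookup 48.8.185.247: bits 00110 walk d0:H2→d1:-→d2:-→d3:-→d4:H2→d5:- -> H2
  + 238.65.130.224/28 (H0) depth=28
  lookup 176.214.169.44: bits 1 walk d0:H2→d1:- -> H2
  lookup 52.133.72.0: bits 0011010010000101010010000000 walk d0:H2→d1:-→d2:-→d3:-→d4:H2→d5:-→d6:-→d7:-→d8:-→d9:-→d10:-→d11:-→d12:-→d13:-→d14:-→d15:-→d16:-→d17:-→d18:-→d19:-→d20:-→d21:-→d22:-→d23:-→d24:-→d25:-→d26:-→d27:-→d28:H1 -> H1
  + 48.0.0.0/8 (H1) depth=8
  lookup 112.48.237.127: bits 0 walk d0:H2→d1:- -> H2

== LOOKUPS ==
["H2","H1","H2","H2","H1","H2"]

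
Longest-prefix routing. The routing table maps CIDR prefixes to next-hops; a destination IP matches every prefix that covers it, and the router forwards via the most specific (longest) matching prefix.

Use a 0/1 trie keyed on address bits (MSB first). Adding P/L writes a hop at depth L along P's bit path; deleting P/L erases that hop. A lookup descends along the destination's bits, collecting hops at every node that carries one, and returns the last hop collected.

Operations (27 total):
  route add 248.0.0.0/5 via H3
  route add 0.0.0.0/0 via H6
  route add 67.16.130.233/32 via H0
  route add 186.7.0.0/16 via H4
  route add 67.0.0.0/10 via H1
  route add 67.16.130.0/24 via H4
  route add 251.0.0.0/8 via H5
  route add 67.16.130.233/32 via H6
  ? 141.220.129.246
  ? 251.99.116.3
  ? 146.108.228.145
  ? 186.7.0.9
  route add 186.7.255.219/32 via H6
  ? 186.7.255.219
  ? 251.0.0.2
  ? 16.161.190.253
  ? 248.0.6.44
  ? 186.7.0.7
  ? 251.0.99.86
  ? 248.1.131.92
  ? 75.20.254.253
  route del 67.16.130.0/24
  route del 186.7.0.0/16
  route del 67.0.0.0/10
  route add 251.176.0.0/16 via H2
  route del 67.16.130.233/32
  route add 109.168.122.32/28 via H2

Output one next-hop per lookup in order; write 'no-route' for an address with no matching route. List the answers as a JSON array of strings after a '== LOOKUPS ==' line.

Trace:
  + 248.0.0.0/5 (H3) depth=5
  + 0.0.0.0/0 (H6) depth=0
  + 67.16.130.233/32 (H0) depth=32
  + 186.7.0.0/16 (H4) depth=16
  + 67.0.0.0/10 (H1) depth=10
  + 67.16.130.0/24 (H4) depth=24
  + 251.0.0.0/8 (H5) depth=8
  + 67.16.130.233/32 (H6) depth=32
  ? 141.220.129.246  path d0:H6→d1:-→d2:-  best=H6
  ? 251.99.116.3  path d0:H6→d1:-→d2:-→d3:-→d4:-→d5:H3→d6:-→d7:-→d8:H5  best=H5
  ? 146.108.228.145  path d0:H6→d1:-→d2:-  best=H6
  ? 186.7.0.9  path d0:H6→d1:-→d2:-→d3:-→d4:-→d5:-→d6:-→d7:-→d8:-→d9:-→d10:-→d11:-→d12:-→d13:-→d14:-→d15:-→d16:H4  best=H4
  + 186.7.255.219/32 (H6) depth=32
  ? 186.7.255.219  path d0:H6→d1:-→d2:-→d3:-→d4:-→d5:-→d6:-→d7:-→d8:-→d9:-→d10:-→d11:-→d12:-→d13:-→d14:-→d15:-→d16:H4→d17:-→d18:-→d19:-→d20:-→d21:-→d22:-→d23:-→d24:-→d25:-→d26:-→d27:-→d28:-→d29:-→d30:-→d31:-→d32:H6  best=H6
  ? 251.0.0.2  path d0:H6→d1:-→d2:-→d3:-→d4:-→d5:H3→d6:-→d7:-→d8:H5  best=H5
  ? 16.161.190.253  path d0:H6→d1:-  best=H6
  ? 248.0.6.44  path d0:H6→d1:-→d2:-→d3:-→d4:-→d5:H3→d6:-  best=H3
  ? 186.7.0.7  path d0:H6→d1:-→d2:-→d3:-→d4:-→d5:-→d6:-→d7:-→d8:-→d9:-→d10:-→d11:-→d12:-→d13:-→d14:-→d15:-→d16:H4  best=H4
  ? 251.0.99.86  path d0:H6→d1:-→d2:-→d3:-→d4:-→d5:H3→d6:-→d7:-→d8:H5  best=H5
  ? 248.1.131.92  path d0:H6→d1:-→d2:-→d3:-→d4:-→d5:H3→d6:-  best=H3
  ? 75.20.254.253  path d0:H6→d1:-→d2:-→d3:-→d4:-  best=H6
  del 67.16.130.0/24 (clear depth 24)
  del 186.7.0.0/16 (clear depth 16)
  del 67.0.0.0/10 (clear depth 10)
  + 251.176.0.0/16 (H2) depth=16
  del 67.16.130.233/32 (clear depth 32)
  + 109.168.122.32/28 (H2) depth=28

== LOOKUPS ==
["H6","H5","H6","H4","H6","H5","H6","H3","H4","H5","H3","H6"]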